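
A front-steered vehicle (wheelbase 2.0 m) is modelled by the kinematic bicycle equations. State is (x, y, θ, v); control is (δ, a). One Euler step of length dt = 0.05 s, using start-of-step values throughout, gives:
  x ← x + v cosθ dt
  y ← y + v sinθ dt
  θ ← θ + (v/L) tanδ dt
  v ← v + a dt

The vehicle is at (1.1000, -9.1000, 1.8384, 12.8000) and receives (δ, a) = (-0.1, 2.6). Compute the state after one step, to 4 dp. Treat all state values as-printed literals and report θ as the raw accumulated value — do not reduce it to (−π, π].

(0.9308, -8.4828, 1.8063, 12.9300)

x' = 1.1000 + 12.8000·cos(1.8384)·0.05 = 0.9308
y' = -9.1000 + 12.8000·sin(1.8384)·0.05 = -8.4828
θ' = 1.8384 + (12.8000/2.0)·tan(-0.1)·0.05 = 1.8063
v' = 12.8000 + 2.6000·0.05 = 12.9300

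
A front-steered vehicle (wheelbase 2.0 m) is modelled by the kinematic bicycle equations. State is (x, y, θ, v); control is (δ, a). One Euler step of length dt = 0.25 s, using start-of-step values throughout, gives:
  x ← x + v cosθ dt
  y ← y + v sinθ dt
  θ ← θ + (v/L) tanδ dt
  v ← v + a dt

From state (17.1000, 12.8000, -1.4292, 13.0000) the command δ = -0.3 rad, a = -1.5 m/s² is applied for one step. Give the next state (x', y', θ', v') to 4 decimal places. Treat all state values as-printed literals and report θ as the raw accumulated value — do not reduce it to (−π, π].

(17.5587, 9.5825, -1.9319, 12.6250)

x' = 17.1000 + 13.0000·cos(-1.4292)·0.25 = 17.5587
y' = 12.8000 + 13.0000·sin(-1.4292)·0.25 = 9.5825
θ' = -1.4292 + (13.0000/2.0)·tan(-0.3)·0.25 = -1.9319
v' = 13.0000 − 1.5000·0.25 = 12.6250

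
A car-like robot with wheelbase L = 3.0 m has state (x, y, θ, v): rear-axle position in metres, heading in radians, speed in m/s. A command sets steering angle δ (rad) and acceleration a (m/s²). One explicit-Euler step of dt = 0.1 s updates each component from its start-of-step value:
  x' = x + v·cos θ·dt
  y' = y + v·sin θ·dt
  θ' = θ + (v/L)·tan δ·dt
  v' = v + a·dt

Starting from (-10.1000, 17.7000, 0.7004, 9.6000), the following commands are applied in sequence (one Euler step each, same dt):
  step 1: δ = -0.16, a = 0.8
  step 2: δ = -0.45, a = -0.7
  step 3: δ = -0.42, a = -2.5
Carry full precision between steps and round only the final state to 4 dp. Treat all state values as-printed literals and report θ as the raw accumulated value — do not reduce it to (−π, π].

(-7.7481, 19.3583, 0.3498, 9.3600)

after step 1 (δ=-0.16, a=0.8): (-9.365999, 18.318743, 0.648759, 9.680000)
after step 2 (δ=-0.45, a=-0.7): (-8.594663, 18.903606, 0.492893, 9.610000)
after step 3 (δ=-0.42, a=-2.5): (-7.748053, 19.358328, 0.349841, 9.360000)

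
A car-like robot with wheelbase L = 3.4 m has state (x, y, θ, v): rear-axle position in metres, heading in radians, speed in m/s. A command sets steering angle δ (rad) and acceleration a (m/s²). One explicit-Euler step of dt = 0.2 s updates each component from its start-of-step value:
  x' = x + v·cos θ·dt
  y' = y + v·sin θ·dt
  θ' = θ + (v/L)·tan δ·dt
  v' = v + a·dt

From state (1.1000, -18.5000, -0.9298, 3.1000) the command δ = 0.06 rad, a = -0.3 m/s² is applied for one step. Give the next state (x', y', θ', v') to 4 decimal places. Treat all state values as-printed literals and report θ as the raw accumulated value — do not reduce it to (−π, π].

(1.4708, -18.9969, -0.9188, 3.0400)

x' = 1.1000 + 3.1000·cos(-0.9298)·0.2 = 1.4708
y' = -18.5000 + 3.1000·sin(-0.9298)·0.2 = -18.9969
θ' = -0.9298 + (3.1000/3.4)·tan(0.06)·0.2 = -0.9188
v' = 3.1000 − 0.3000·0.2 = 3.0400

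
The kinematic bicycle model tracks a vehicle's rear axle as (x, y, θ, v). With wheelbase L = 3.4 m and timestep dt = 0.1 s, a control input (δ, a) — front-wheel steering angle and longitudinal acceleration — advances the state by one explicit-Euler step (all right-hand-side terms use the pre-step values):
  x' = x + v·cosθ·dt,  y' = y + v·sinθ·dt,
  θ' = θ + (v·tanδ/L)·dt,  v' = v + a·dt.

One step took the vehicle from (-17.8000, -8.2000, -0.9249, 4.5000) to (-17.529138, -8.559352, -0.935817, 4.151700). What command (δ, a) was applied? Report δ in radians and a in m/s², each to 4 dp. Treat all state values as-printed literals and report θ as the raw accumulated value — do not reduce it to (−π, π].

a = (v'−v)/dt = (-0.348300)/0.1 = -3.4830
Δθ = θ'−θ = -0.010917;  (v·dt/L) = 4.5000·0.1/3.4 = 0.132353
tan δ = Δθ·L/(v·dt) = -0.082484  →  δ = -0.0823

δ = -0.0823, a = -3.4830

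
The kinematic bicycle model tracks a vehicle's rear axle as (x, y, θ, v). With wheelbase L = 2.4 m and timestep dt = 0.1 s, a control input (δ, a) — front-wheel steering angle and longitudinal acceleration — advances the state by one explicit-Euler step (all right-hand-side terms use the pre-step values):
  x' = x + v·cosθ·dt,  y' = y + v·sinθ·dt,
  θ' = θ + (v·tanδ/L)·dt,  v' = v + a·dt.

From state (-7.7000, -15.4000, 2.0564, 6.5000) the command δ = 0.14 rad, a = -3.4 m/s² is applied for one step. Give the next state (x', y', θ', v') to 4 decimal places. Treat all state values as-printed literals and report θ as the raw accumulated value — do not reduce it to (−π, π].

x' = -7.7000 + 6.5000·cos(2.0564)·0.1 = -8.0034
y' = -15.4000 + 6.5000·sin(2.0564)·0.1 = -14.8251
θ' = 2.0564 + (6.5000/2.4)·tan(0.14)·0.1 = 2.0946
v' = 6.5000 − 3.4000·0.1 = 6.1600

(-8.0034, -14.8251, 2.0946, 6.1600)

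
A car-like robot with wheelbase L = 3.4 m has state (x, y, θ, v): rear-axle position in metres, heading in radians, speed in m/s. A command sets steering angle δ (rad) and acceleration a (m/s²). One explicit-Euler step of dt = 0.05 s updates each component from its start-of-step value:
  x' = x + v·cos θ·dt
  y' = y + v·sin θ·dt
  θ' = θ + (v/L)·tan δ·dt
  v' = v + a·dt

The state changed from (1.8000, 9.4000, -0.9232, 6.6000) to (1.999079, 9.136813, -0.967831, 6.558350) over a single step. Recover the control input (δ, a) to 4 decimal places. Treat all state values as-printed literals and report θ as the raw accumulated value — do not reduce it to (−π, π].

δ = -0.4310, a = -0.8330

a = (v'−v)/dt = (-0.041650)/0.05 = -0.8330
Δθ = θ'−θ = -0.044631;  (v·dt/L) = 6.6000·0.05/3.4 = 0.097059
tan δ = Δθ·L/(v·dt) = -0.459835  →  δ = -0.4310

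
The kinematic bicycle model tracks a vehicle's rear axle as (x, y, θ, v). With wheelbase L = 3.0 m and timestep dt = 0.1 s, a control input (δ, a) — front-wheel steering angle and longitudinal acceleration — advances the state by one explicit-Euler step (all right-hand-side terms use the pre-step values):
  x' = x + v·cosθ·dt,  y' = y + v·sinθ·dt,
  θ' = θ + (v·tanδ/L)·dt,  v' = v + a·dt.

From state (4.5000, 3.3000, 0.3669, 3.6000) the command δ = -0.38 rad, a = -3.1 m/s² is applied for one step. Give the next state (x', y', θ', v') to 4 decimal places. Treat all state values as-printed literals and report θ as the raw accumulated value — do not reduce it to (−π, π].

x' = 4.5000 + 3.6000·cos(0.3669)·0.1 = 4.8360
y' = 3.3000 + 3.6000·sin(0.3669)·0.1 = 3.4291
θ' = 0.3669 + (3.6000/3.0)·tan(-0.38)·0.1 = 0.3190
v' = 3.6000 − 3.1000·0.1 = 3.2900

(4.8360, 3.4291, 0.3190, 3.2900)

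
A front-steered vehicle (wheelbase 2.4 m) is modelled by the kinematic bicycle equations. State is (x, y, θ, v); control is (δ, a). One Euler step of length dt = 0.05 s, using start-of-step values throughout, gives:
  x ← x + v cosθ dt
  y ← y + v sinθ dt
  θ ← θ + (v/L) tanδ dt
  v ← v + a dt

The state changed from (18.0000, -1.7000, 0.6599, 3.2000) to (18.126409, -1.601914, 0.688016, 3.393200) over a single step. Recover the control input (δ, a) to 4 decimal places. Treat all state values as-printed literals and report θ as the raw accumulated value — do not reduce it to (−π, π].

a = (v'−v)/dt = (0.193200)/0.05 = 3.8640
Δθ = θ'−θ = 0.028116;  (v·dt/L) = 3.2000·0.05/2.4 = 0.066667
tan δ = Δθ·L/(v·dt) = 0.421740  →  δ = 0.3991

δ = 0.3991, a = 3.8640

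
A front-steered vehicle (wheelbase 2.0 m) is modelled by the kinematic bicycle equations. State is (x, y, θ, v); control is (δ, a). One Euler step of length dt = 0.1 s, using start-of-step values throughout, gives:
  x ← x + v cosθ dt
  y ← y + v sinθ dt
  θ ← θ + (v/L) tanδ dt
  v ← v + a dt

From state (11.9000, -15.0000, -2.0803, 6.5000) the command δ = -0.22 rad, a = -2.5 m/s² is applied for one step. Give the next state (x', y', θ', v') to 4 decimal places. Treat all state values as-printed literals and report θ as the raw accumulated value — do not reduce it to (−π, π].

x' = 11.9000 + 6.5000·cos(-2.0803)·0.1 = 11.5830
y' = -15.0000 + 6.5000·sin(-2.0803)·0.1 = -15.5674
θ' = -2.0803 + (6.5000/2.0)·tan(-0.22)·0.1 = -2.1530
v' = 6.5000 − 2.5000·0.1 = 6.2500

(11.5830, -15.5674, -2.1530, 6.2500)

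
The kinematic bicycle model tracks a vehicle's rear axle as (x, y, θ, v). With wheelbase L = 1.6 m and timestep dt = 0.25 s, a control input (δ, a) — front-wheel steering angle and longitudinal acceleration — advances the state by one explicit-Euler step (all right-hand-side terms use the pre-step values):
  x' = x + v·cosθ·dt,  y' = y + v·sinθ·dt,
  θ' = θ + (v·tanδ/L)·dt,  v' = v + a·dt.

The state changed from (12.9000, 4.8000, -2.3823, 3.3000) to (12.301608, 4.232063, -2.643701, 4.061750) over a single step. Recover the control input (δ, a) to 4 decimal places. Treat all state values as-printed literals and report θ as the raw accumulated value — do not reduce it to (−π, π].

a = (v'−v)/dt = (0.761750)/0.25 = 3.0470
Δθ = θ'−θ = -0.261401;  (v·dt/L) = 3.3000·0.25/1.6 = 0.515625
tan δ = Δθ·L/(v·dt) = -0.506960  →  δ = -0.4692

δ = -0.4692, a = 3.0470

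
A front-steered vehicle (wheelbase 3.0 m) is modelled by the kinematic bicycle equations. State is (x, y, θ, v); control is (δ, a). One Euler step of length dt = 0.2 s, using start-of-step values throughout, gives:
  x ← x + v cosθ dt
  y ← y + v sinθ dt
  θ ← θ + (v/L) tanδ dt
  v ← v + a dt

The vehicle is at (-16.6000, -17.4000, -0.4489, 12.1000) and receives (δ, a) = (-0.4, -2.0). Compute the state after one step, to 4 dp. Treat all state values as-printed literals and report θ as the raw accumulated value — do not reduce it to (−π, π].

(-14.4198, -18.4502, -0.7900, 11.7000)

x' = -16.6000 + 12.1000·cos(-0.4489)·0.2 = -14.4198
y' = -17.4000 + 12.1000·sin(-0.4489)·0.2 = -18.4502
θ' = -0.4489 + (12.1000/3.0)·tan(-0.4)·0.2 = -0.7900
v' = 12.1000 − 2.0000·0.2 = 11.7000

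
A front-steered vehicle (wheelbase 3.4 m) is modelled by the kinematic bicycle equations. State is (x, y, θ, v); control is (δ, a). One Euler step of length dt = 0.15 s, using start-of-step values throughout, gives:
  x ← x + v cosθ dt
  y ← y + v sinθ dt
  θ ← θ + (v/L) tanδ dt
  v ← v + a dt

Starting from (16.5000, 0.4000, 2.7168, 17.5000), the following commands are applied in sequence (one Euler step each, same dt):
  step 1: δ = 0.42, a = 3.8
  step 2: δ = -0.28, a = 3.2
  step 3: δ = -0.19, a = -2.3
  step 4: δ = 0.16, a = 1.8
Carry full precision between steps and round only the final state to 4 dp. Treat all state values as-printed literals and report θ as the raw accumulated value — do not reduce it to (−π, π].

(6.3172, 3.7739, 2.8046, 18.4750)

after step 1 (δ=0.42, a=3.8): (14.108299, 1.481846, 3.061580, 18.070000)
after step 2 (δ=-0.28, a=3.2): (11.406471, 1.698488, 2.832340, 18.550000)
after step 3 (δ=-0.19, a=-2.3): (8.755969, 2.545333, 2.674949, 18.205000)
after step 4 (δ=0.16, a=1.8): (6.317181, 3.773873, 2.804563, 18.475000)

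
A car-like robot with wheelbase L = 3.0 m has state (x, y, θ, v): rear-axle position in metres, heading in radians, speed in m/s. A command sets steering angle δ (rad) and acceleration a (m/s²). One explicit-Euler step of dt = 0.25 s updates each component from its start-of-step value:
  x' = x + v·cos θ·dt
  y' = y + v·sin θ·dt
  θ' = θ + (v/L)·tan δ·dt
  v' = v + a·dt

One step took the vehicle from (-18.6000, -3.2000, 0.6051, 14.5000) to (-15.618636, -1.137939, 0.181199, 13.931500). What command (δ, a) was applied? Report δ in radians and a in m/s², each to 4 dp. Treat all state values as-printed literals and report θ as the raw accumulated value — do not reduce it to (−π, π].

δ = -0.3374, a = -2.2740

a = (v'−v)/dt = (-0.568500)/0.25 = -2.2740
Δθ = θ'−θ = -0.423901;  (v·dt/L) = 14.5000·0.25/3.0 = 1.208333
tan δ = Δθ·L/(v·dt) = -0.350815  →  δ = -0.3374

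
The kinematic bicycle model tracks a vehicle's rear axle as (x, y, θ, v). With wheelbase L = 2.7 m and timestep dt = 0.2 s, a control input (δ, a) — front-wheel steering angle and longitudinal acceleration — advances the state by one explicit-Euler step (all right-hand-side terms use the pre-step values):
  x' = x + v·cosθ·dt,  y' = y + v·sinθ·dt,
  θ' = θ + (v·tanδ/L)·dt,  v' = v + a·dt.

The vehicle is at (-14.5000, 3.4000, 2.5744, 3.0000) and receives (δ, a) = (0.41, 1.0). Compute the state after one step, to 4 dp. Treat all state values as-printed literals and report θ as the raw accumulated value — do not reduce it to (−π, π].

x' = -14.5000 + 3.0000·cos(2.5744)·0.2 = -15.0060
y' = 3.4000 + 3.0000·sin(2.5744)·0.2 = 3.7224
θ' = 2.5744 + (3.0000/2.7)·tan(0.41)·0.2 = 2.6710
v' = 3.0000 + 1.0000·0.2 = 3.2000

(-15.0060, 3.7224, 2.6710, 3.2000)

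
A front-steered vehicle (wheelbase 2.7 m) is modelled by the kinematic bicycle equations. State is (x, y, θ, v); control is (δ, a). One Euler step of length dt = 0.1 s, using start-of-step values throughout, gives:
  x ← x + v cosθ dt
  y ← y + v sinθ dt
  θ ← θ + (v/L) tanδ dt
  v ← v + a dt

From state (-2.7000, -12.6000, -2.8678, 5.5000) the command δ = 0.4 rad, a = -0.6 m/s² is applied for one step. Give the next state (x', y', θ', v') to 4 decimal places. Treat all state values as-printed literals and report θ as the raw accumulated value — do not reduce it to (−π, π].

(-3.2295, -12.7487, -2.7817, 5.4400)

x' = -2.7000 + 5.5000·cos(-2.8678)·0.1 = -3.2295
y' = -12.6000 + 5.5000·sin(-2.8678)·0.1 = -12.7487
θ' = -2.8678 + (5.5000/2.7)·tan(0.4)·0.1 = -2.7817
v' = 5.5000 − 0.6000·0.1 = 5.4400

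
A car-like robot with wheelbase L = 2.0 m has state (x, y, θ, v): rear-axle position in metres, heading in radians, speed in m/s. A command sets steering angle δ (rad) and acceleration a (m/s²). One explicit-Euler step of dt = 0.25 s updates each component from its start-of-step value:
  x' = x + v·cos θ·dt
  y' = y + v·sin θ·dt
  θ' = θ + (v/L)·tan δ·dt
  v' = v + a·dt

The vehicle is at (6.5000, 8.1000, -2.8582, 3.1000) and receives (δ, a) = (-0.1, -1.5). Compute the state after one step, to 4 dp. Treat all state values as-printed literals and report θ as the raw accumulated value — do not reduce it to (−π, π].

x' = 6.5000 + 3.1000·cos(-2.8582)·0.25 = 5.7559
y' = 8.1000 + 3.1000·sin(-2.8582)·0.25 = 7.8833
θ' = -2.8582 + (3.1000/2.0)·tan(-0.1)·0.25 = -2.8971
v' = 3.1000 − 1.5000·0.25 = 2.7250

(5.7559, 7.8833, -2.8971, 2.7250)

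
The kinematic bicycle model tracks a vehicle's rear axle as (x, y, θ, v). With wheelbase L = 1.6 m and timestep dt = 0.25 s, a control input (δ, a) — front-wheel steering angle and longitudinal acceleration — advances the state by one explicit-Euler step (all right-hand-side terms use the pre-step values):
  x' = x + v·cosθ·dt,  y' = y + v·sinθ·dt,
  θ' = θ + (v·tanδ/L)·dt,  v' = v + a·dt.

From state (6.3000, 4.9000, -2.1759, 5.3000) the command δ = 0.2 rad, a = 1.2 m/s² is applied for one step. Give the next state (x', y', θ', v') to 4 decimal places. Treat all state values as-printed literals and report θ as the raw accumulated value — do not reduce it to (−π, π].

x' = 6.3000 + 5.3000·cos(-2.1759)·0.25 = 5.5463
y' = 4.9000 + 5.3000·sin(-2.1759)·0.25 = 3.8103
θ' = -2.1759 + (5.3000/1.6)·tan(0.2)·0.25 = -2.0080
v' = 5.3000 + 1.2000·0.25 = 5.6000

(5.5463, 3.8103, -2.0080, 5.6000)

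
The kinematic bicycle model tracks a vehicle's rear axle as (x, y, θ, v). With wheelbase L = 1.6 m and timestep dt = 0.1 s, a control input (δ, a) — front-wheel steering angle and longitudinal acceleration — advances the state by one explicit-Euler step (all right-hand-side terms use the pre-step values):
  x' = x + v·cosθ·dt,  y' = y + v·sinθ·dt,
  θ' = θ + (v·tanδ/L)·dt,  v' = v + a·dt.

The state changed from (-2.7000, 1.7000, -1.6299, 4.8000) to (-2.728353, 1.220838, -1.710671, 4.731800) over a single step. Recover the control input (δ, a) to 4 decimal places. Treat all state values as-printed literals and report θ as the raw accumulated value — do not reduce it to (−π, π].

a = (v'−v)/dt = (-0.068200)/0.1 = -0.6820
Δθ = θ'−θ = -0.080771;  (v·dt/L) = 4.8000·0.1/1.6 = 0.300000
tan δ = Δθ·L/(v·dt) = -0.269237  →  δ = -0.2630

δ = -0.2630, a = -0.6820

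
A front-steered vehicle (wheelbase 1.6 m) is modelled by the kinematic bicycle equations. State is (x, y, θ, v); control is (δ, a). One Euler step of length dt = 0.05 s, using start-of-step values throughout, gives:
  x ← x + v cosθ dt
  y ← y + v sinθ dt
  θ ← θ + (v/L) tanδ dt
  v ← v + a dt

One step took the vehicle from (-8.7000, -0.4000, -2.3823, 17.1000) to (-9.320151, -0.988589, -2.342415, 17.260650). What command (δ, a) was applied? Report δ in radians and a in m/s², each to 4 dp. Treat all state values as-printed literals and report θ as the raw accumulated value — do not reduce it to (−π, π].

δ = 0.0745, a = 3.2130

a = (v'−v)/dt = (0.160650)/0.05 = 3.2130
Δθ = θ'−θ = 0.039885;  (v·dt/L) = 17.1000·0.05/1.6 = 0.534375
tan δ = Δθ·L/(v·dt) = 0.074639  →  δ = 0.0745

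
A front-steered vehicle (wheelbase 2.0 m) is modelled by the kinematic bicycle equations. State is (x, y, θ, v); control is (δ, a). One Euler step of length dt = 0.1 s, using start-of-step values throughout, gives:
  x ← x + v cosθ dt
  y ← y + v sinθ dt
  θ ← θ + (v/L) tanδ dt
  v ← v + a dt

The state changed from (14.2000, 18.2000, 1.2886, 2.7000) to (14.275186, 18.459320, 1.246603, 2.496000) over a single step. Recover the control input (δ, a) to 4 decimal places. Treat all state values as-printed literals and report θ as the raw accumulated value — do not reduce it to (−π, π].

a = (v'−v)/dt = (-0.204000)/0.1 = -2.0400
Δθ = θ'−θ = -0.041997;  (v·dt/L) = 2.7000·0.1/2.0 = 0.135000
tan δ = Δθ·L/(v·dt) = -0.311089  →  δ = -0.3016

δ = -0.3016, a = -2.0400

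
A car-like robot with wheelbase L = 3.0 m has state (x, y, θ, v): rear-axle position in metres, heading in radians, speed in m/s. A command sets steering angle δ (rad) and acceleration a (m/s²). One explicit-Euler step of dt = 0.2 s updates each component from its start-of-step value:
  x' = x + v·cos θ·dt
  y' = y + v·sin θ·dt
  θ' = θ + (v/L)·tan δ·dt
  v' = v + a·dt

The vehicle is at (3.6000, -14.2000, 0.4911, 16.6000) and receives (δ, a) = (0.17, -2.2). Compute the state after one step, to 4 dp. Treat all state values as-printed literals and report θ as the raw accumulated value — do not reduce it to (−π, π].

x' = 3.6000 + 16.6000·cos(0.4911)·0.2 = 6.5276
y' = -14.2000 + 16.6000·sin(0.4911)·0.2 = -12.6343
θ' = 0.4911 + (16.6000/3.0)·tan(0.17)·0.2 = 0.6811
v' = 16.6000 − 2.2000·0.2 = 16.1600

(6.5276, -12.6343, 0.6811, 16.1600)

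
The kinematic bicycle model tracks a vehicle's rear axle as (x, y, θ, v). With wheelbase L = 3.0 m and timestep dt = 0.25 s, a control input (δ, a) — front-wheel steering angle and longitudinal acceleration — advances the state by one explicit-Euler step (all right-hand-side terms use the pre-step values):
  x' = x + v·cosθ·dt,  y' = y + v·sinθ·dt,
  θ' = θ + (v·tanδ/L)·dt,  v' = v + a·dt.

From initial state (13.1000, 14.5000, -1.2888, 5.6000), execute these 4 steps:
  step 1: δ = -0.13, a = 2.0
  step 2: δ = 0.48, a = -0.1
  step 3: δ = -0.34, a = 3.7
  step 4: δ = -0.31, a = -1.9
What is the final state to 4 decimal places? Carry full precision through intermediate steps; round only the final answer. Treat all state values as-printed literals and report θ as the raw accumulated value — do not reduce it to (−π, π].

after step 1 (δ=-0.13, a=2.0): (13.489583, 13.155297, -1.349811, 6.100000)
after step 2 (δ=0.48, a=-0.1): (13.823850, 11.667383, -1.085167, 6.075000)
after step 3 (δ=-0.34, a=3.7): (14.532749, 10.324228, -1.264246, 7.000000)
after step 4 (δ=-0.31, a=-1.9): (15.060849, 8.655813, -1.451104, 6.525000)

(15.0608, 8.6558, -1.4511, 6.5250)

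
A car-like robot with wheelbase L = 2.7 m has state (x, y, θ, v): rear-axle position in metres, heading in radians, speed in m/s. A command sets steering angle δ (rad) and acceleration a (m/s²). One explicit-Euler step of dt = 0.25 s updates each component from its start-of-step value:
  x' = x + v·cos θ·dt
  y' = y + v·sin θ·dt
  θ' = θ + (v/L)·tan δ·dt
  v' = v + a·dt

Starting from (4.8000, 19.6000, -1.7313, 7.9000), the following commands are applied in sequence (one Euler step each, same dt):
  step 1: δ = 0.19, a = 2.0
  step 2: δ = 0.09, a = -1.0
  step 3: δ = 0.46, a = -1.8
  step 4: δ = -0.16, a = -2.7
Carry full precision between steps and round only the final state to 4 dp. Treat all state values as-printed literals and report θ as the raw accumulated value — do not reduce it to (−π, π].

after step 1 (δ=0.19, a=2.0): (4.484365, 17.650385, -1.590622, 8.400000)
after step 2 (δ=0.09, a=-1.0): (4.442734, 15.550798, -1.520432, 8.150000)
after step 3 (δ=0.46, a=-1.8): (4.545308, 13.515881, -1.146552, 7.700000)
after step 4 (δ=-0.16, a=-2.7): (5.337701, 11.761533, -1.261609, 7.025000)

(5.3377, 11.7615, -1.2616, 7.0250)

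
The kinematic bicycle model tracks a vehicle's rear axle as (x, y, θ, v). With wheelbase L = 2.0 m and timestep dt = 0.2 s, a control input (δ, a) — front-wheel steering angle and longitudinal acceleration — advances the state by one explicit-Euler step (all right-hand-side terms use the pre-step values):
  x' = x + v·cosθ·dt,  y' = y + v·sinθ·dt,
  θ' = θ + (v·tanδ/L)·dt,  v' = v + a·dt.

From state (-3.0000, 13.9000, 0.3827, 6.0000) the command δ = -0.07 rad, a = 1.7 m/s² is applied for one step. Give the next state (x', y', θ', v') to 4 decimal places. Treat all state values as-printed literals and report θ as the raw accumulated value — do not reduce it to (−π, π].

x' = -3.0000 + 6.0000·cos(0.3827)·0.2 = -1.8868
y' = 13.9000 + 6.0000·sin(0.3827)·0.2 = 14.3481
θ' = 0.3827 + (6.0000/2.0)·tan(-0.07)·0.2 = 0.3406
v' = 6.0000 + 1.7000·0.2 = 6.3400

(-1.8868, 14.3481, 0.3406, 6.3400)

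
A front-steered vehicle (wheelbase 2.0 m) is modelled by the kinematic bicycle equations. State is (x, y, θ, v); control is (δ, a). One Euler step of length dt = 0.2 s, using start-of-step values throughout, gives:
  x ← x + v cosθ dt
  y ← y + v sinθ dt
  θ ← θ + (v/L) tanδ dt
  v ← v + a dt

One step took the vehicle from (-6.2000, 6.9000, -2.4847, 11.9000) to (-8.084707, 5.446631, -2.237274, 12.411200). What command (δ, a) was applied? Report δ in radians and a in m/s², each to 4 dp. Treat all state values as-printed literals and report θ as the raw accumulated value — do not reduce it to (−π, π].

a = (v'−v)/dt = (0.511200)/0.2 = 2.5560
Δθ = θ'−θ = 0.247426;  (v·dt/L) = 11.9000·0.2/2.0 = 1.190000
tan δ = Δθ·L/(v·dt) = 0.207921  →  δ = 0.2050

δ = 0.2050, a = 2.5560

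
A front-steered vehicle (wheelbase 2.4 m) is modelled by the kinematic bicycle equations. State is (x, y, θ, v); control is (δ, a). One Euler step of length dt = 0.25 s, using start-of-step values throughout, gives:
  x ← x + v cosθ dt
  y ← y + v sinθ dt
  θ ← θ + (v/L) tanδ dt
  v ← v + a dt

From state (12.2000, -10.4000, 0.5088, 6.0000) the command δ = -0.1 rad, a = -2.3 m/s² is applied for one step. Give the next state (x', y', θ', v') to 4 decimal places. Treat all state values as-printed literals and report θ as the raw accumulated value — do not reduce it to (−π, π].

x' = 12.2000 + 6.0000·cos(0.5088)·0.25 = 13.5100
y' = -10.4000 + 6.0000·sin(0.5088)·0.25 = -9.6693
θ' = 0.5088 + (6.0000/2.4)·tan(-0.1)·0.25 = 0.4461
v' = 6.0000 − 2.3000·0.25 = 5.4250

(13.5100, -9.6693, 0.4461, 5.4250)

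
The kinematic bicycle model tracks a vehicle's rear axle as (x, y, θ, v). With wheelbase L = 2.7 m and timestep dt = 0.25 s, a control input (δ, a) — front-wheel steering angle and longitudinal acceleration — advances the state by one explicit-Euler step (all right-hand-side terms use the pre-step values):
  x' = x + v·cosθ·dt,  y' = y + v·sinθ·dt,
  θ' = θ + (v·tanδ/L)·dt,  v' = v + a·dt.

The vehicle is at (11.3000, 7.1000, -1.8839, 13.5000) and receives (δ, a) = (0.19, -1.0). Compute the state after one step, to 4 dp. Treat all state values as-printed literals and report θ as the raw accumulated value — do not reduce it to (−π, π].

(10.2605, 3.8891, -1.6435, 13.2500)

x' = 11.3000 + 13.5000·cos(-1.8839)·0.25 = 10.2605
y' = 7.1000 + 13.5000·sin(-1.8839)·0.25 = 3.8891
θ' = -1.8839 + (13.5000/2.7)·tan(0.19)·0.25 = -1.6435
v' = 13.5000 − 1.0000·0.25 = 13.2500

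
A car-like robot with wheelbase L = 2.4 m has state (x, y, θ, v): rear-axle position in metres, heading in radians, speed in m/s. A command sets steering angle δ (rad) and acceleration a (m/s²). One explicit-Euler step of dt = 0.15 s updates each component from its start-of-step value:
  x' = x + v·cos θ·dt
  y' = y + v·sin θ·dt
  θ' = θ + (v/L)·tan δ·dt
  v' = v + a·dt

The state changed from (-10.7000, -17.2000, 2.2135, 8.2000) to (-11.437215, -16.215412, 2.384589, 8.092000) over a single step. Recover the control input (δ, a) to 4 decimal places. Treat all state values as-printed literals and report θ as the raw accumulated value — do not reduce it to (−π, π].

δ = 0.3222, a = -0.7200

a = (v'−v)/dt = (-0.108000)/0.15 = -0.7200
Δθ = θ'−θ = 0.171089;  (v·dt/L) = 8.2000·0.15/2.4 = 0.512500
tan δ = Δθ·L/(v·dt) = 0.333832  →  δ = 0.3222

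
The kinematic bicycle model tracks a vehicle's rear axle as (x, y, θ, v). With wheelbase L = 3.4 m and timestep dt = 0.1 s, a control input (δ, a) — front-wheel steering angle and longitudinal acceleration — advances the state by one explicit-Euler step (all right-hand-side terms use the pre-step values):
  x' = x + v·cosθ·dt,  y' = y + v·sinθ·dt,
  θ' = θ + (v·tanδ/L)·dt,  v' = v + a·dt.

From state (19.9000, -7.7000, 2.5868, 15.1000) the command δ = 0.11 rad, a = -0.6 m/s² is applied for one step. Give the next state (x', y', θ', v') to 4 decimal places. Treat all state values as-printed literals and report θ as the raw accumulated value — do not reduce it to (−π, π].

(18.6165, -6.9046, 2.6359, 15.0400)

x' = 19.9000 + 15.1000·cos(2.5868)·0.1 = 18.6165
y' = -7.7000 + 15.1000·sin(2.5868)·0.1 = -6.9046
θ' = 2.5868 + (15.1000/3.4)·tan(0.11)·0.1 = 2.6359
v' = 15.1000 − 0.6000·0.1 = 15.0400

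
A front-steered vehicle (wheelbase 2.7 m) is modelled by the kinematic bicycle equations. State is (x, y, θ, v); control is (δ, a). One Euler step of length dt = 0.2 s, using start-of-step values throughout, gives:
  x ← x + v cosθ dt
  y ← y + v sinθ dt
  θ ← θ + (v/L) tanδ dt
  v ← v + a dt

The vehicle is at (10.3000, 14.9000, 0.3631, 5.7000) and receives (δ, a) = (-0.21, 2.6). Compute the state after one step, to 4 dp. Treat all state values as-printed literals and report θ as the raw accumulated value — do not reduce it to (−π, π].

x' = 10.3000 + 5.7000·cos(0.3631)·0.2 = 11.3657
y' = 14.9000 + 5.7000·sin(0.3631)·0.2 = 15.3049
θ' = 0.3631 + (5.7000/2.7)·tan(-0.21)·0.2 = 0.2731
v' = 5.7000 + 2.6000·0.2 = 6.2200

(11.3657, 15.3049, 0.2731, 6.2200)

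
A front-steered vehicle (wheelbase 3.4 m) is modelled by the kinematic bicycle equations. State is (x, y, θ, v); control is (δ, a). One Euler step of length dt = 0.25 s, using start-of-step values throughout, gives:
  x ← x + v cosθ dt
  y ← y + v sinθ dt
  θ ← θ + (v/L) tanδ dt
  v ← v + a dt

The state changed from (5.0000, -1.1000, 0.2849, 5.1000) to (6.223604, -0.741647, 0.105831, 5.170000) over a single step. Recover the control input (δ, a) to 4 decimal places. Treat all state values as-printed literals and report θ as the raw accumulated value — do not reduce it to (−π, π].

a = (v'−v)/dt = (0.070000)/0.25 = 0.2800
Δθ = θ'−θ = -0.179069;  (v·dt/L) = 5.1000·0.25/3.4 = 0.375000
tan δ = Δθ·L/(v·dt) = -0.477517  →  δ = -0.4455

δ = -0.4455, a = 0.2800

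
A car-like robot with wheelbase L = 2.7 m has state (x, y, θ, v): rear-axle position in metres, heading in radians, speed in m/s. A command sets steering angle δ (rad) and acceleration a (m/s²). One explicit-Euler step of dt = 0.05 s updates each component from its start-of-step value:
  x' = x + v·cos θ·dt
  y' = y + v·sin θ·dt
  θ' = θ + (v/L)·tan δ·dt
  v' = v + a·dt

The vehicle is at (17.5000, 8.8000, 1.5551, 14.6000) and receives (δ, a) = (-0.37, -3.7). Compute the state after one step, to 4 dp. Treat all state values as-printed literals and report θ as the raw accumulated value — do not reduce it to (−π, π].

(17.5115, 9.5299, 1.4502, 14.4150)

x' = 17.5000 + 14.6000·cos(1.5551)·0.05 = 17.5115
y' = 8.8000 + 14.6000·sin(1.5551)·0.05 = 9.5299
θ' = 1.5551 + (14.6000/2.7)·tan(-0.37)·0.05 = 1.4502
v' = 14.6000 − 3.7000·0.05 = 14.4150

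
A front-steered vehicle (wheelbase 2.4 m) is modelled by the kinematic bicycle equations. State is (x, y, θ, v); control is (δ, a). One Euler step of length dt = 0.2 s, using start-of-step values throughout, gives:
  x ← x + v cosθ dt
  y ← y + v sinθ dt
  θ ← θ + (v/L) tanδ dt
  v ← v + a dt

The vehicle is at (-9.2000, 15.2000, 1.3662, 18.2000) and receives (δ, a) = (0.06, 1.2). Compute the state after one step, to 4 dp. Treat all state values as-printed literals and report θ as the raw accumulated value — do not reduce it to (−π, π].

x' = -9.2000 + 18.2000·cos(1.3662)·0.2 = -8.4605
y' = 15.2000 + 18.2000·sin(1.3662)·0.2 = 18.7641
θ' = 1.3662 + (18.2000/2.4)·tan(0.06)·0.2 = 1.4573
v' = 18.2000 + 1.2000·0.2 = 18.4400

(-8.4605, 18.7641, 1.4573, 18.4400)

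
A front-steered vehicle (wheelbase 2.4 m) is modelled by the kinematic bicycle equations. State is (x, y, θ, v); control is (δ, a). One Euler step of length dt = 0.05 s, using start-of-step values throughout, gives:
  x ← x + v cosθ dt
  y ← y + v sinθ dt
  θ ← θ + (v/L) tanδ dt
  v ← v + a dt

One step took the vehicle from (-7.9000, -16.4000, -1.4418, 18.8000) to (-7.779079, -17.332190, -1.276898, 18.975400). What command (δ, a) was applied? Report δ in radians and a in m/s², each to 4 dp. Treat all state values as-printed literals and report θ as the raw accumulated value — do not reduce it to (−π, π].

a = (v'−v)/dt = (0.175400)/0.05 = 3.5080
Δθ = θ'−θ = 0.164902;  (v·dt/L) = 18.8000·0.05/2.4 = 0.391667
tan δ = Δθ·L/(v·dt) = 0.421026  →  δ = 0.3985

δ = 0.3985, a = 3.5080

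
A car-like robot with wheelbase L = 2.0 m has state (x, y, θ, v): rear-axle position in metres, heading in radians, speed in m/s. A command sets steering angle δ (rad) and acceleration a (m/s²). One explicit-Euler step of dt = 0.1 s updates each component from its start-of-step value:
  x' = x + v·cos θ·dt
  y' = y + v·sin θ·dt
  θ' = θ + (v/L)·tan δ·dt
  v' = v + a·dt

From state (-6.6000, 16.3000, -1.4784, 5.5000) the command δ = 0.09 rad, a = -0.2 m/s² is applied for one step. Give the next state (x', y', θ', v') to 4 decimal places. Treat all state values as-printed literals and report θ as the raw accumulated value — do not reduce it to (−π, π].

x' = -6.6000 + 5.5000·cos(-1.4784)·0.1 = -6.5493
y' = 16.3000 + 5.5000·sin(-1.4784)·0.1 = 15.7523
θ' = -1.4784 + (5.5000/2.0)·tan(0.09)·0.1 = -1.4536
v' = 5.5000 − 0.2000·0.1 = 5.4800

(-6.5493, 15.7523, -1.4536, 5.4800)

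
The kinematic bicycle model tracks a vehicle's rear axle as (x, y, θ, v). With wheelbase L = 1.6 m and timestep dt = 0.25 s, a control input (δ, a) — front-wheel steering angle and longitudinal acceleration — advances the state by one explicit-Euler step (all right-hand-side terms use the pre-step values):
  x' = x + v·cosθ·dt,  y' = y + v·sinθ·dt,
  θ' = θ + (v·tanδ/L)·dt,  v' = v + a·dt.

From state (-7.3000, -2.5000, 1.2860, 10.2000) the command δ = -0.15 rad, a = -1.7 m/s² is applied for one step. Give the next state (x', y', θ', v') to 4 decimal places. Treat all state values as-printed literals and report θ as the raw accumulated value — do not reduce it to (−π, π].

x' = -7.3000 + 10.2000·cos(1.2860)·0.25 = -6.5835
y' = -2.5000 + 10.2000·sin(1.2860)·0.25 = -0.0527
θ' = 1.2860 + (10.2000/1.6)·tan(-0.15)·0.25 = 1.0451
v' = 10.2000 − 1.7000·0.25 = 9.7750

(-6.5835, -0.0527, 1.0451, 9.7750)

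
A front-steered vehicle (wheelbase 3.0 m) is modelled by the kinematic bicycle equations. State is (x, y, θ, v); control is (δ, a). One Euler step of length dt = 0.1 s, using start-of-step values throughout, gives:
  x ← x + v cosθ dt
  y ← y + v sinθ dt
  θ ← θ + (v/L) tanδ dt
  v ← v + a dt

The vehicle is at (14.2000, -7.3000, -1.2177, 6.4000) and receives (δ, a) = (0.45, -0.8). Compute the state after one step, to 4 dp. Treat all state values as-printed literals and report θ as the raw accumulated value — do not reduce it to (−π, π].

x' = 14.2000 + 6.4000·cos(-1.2177)·0.1 = 14.4213
y' = -7.3000 + 6.4000·sin(-1.2177)·0.1 = -7.9005
θ' = -1.2177 + (6.4000/3.0)·tan(0.45)·0.1 = -1.1146
v' = 6.4000 − 0.8000·0.1 = 6.3200

(14.4213, -7.9005, -1.1146, 6.3200)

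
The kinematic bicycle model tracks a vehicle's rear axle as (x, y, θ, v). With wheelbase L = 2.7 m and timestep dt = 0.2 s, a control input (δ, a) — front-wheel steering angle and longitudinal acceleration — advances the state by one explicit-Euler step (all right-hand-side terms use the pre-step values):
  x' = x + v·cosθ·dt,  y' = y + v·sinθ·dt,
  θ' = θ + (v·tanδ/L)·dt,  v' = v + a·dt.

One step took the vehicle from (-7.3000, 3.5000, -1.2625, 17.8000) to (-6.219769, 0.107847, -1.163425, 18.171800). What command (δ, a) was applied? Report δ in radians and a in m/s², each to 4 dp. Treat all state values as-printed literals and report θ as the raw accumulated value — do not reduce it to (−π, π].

δ = 0.0750, a = 1.8590

a = (v'−v)/dt = (0.371800)/0.2 = 1.8590
Δθ = θ'−θ = 0.099075;  (v·dt/L) = 17.8000·0.2/2.7 = 1.318519
tan δ = Δθ·L/(v·dt) = 0.075141  →  δ = 0.0750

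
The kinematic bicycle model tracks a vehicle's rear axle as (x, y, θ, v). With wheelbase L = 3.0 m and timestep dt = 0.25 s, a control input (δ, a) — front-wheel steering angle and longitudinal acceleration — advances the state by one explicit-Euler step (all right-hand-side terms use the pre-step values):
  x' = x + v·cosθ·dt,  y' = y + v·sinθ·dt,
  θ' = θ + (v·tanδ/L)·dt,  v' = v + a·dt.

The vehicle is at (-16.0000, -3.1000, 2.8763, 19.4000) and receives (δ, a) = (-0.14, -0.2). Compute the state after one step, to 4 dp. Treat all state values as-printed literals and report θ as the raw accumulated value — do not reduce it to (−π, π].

(-20.6803, -1.8284, 2.6485, 19.3500)

x' = -16.0000 + 19.4000·cos(2.8763)·0.25 = -20.6803
y' = -3.1000 + 19.4000·sin(2.8763)·0.25 = -1.8284
θ' = 2.8763 + (19.4000/3.0)·tan(-0.14)·0.25 = 2.6485
v' = 19.4000 − 0.2000·0.25 = 19.3500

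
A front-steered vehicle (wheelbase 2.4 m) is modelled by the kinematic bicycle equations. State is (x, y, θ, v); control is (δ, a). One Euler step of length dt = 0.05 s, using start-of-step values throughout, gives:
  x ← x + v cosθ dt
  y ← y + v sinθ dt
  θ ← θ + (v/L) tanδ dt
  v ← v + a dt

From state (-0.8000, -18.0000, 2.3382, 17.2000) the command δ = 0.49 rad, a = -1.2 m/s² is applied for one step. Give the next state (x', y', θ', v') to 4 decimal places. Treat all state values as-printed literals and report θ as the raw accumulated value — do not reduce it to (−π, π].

x' = -0.8000 + 17.2000·cos(2.3382)·0.05 = -1.3971
y' = -18.0000 + 17.2000·sin(2.3382)·0.05 = -17.3810
θ' = 2.3382 + (17.2000/2.4)·tan(0.49)·0.05 = 2.5293
v' = 17.2000 − 1.2000·0.05 = 17.1400

(-1.3971, -17.3810, 2.5293, 17.1400)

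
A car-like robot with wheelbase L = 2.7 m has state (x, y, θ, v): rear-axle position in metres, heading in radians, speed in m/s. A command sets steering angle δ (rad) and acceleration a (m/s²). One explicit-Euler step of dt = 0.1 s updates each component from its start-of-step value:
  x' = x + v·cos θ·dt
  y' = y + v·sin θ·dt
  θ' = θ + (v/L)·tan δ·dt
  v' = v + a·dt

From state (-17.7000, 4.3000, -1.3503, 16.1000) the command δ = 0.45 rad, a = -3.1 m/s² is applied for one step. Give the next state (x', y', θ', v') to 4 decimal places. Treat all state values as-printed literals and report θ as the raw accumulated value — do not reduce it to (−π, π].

x' = -17.7000 + 16.1000·cos(-1.3503)·0.1 = -17.3479
y' = 4.3000 + 16.1000·sin(-1.3503)·0.1 = 2.7290
θ' = -1.3503 + (16.1000/2.7)·tan(0.45)·0.1 = -1.0623
v' = 16.1000 − 3.1000·0.1 = 15.7900

(-17.3479, 2.7290, -1.0623, 15.7900)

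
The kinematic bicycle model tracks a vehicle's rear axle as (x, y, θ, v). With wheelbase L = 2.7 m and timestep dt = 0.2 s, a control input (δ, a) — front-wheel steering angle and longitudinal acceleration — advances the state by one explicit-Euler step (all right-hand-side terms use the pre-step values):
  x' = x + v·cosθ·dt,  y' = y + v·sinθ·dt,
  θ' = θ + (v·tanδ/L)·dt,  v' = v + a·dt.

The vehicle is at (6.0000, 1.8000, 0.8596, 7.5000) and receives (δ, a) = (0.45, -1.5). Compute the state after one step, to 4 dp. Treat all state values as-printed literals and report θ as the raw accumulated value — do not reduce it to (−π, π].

(6.9791, 2.9364, 1.1280, 7.2000)

x' = 6.0000 + 7.5000·cos(0.8596)·0.2 = 6.9791
y' = 1.8000 + 7.5000·sin(0.8596)·0.2 = 2.9364
θ' = 0.8596 + (7.5000/2.7)·tan(0.45)·0.2 = 1.1280
v' = 7.5000 − 1.5000·0.2 = 7.2000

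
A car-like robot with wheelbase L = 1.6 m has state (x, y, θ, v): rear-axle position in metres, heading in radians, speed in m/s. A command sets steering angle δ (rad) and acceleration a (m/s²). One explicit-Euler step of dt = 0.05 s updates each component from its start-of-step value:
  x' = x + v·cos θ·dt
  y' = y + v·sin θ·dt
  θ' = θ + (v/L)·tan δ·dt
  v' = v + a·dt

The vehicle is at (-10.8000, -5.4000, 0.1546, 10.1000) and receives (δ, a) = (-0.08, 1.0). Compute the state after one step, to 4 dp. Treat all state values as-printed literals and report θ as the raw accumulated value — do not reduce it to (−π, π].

(-10.3010, -5.3222, 0.1293, 10.1500)

x' = -10.8000 + 10.1000·cos(0.1546)·0.05 = -10.3010
y' = -5.4000 + 10.1000·sin(0.1546)·0.05 = -5.3222
θ' = 0.1546 + (10.1000/1.6)·tan(-0.08)·0.05 = 0.1293
v' = 10.1000 + 1.0000·0.05 = 10.1500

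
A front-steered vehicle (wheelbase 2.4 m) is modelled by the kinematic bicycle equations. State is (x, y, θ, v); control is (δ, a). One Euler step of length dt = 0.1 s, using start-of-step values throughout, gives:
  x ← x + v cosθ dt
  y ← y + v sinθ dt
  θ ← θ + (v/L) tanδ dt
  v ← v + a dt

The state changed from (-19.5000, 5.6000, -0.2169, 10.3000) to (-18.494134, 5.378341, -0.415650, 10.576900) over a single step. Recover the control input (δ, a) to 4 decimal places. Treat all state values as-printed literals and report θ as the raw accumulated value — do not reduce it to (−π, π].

a = (v'−v)/dt = (0.276900)/0.1 = 2.7690
Δθ = θ'−θ = -0.198750;  (v·dt/L) = 10.3000·0.1/2.4 = 0.429167
tan δ = Δθ·L/(v·dt) = -0.463107  →  δ = -0.4337

δ = -0.4337, a = 2.7690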